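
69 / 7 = 9.86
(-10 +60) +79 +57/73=129.78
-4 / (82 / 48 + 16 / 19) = -1824 / 1163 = -1.57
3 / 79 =0.04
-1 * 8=-8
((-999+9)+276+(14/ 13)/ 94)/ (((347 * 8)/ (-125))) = 54530875/ 1696136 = 32.15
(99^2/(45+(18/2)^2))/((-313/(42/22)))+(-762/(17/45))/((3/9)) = -64401669/10642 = -6051.65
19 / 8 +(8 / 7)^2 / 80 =4687 / 1960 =2.39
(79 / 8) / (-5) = -79 / 40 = -1.98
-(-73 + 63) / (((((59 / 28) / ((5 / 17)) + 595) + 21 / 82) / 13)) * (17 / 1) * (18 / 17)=4477200 / 1152631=3.88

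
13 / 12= 1.08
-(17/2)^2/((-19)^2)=-289/1444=-0.20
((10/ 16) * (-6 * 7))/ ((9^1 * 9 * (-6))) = 35/ 648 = 0.05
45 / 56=0.80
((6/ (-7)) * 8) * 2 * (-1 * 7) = 96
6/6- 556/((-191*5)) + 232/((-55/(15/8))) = -66464/10505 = -6.33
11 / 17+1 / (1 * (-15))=148 / 255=0.58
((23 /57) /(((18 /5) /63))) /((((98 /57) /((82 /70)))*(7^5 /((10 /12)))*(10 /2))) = 943 /19765032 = 0.00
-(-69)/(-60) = -23/20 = -1.15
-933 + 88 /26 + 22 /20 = -120707 /130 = -928.52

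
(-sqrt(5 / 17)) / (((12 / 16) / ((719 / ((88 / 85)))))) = -3595*sqrt(85) / 66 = -502.19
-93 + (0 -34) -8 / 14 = -893 / 7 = -127.57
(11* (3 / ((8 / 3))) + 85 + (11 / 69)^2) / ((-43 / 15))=-18548935 / 545928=-33.98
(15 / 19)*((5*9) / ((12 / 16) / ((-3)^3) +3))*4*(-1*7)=-680400 / 2033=-334.68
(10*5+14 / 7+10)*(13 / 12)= 403 / 6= 67.17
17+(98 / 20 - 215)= -1931 / 10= -193.10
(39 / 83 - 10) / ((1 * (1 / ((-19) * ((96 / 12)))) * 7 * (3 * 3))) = 17176 / 747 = 22.99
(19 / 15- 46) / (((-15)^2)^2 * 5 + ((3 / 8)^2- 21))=-42944 / 242979975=-0.00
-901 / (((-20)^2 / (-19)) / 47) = 804593 / 400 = 2011.48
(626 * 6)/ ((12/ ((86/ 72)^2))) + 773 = 1219.56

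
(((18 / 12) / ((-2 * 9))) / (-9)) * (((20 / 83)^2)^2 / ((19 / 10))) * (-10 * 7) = -28000000 / 24346118673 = -0.00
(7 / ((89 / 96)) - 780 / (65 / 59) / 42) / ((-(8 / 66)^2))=3157011 / 4984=633.43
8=8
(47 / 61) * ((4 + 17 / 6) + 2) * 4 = 4982 / 183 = 27.22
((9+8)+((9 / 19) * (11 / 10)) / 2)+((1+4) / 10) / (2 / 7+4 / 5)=3367 / 190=17.72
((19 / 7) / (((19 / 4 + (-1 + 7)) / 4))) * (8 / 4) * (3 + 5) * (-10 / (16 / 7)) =-3040 / 43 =-70.70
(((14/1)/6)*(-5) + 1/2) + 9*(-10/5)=-175/6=-29.17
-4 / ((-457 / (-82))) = -328 / 457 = -0.72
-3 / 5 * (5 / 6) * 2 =-1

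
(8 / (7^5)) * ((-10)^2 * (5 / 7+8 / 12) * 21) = 23200 / 16807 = 1.38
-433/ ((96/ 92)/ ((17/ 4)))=-169303/ 96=-1763.57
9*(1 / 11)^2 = 0.07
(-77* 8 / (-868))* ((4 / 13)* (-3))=-264 / 403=-0.66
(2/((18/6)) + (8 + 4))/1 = 38/3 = 12.67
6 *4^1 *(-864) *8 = -165888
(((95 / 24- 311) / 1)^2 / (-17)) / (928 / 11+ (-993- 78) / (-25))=-14933094275 / 342533952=-43.60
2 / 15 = 0.13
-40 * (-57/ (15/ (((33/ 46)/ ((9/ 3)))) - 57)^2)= 91960/ 1323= 69.51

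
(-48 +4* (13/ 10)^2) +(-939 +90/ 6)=-24131/ 25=-965.24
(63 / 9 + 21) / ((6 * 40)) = 7 / 60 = 0.12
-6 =-6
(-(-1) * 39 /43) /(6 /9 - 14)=-117 /1720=-0.07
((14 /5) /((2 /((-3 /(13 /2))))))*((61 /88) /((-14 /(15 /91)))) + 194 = 20196725 /104104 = 194.01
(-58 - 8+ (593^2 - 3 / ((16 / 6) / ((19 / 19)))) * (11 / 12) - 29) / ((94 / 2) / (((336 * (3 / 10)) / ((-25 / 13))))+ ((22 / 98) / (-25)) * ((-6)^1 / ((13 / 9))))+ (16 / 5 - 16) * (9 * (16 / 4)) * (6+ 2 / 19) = -141459819180117 / 374435660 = -377794.73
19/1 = 19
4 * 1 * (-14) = -56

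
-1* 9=-9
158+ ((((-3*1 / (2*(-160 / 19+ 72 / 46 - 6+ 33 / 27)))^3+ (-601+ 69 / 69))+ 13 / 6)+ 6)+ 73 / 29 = -28755334361430859787 / 66669150085737000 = -431.31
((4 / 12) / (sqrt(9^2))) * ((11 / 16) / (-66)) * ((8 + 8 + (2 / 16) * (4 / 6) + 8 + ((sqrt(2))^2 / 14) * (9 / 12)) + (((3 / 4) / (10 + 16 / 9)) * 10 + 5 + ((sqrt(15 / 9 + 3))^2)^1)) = -17063 / 1282176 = -0.01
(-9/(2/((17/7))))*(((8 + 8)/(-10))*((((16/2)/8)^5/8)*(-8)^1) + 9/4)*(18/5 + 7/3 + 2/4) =-108273/400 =-270.68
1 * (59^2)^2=12117361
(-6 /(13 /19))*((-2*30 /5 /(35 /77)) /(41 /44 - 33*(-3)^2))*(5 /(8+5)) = -662112 /2201563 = -0.30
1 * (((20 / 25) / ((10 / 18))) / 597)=12 / 4975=0.00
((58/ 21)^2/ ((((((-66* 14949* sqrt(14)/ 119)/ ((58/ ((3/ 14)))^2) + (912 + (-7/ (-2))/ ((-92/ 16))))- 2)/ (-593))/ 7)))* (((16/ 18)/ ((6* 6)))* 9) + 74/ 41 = -105285455353402291518654154/ 17746534228262455556805015- 15436954152676940576* sqrt(14)/ 16031196231492733113645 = -5.94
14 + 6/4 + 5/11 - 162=-3213/22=-146.05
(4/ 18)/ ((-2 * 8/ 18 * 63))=-1/ 252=-0.00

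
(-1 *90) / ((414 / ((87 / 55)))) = -87 / 253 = -0.34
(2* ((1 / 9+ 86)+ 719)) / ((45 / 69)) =2469.01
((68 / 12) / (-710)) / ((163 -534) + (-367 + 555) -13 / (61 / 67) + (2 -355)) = 1037 / 71497710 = 0.00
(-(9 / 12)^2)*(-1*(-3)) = -27 / 16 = -1.69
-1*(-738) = 738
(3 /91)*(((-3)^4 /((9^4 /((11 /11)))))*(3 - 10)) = -1 /351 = -0.00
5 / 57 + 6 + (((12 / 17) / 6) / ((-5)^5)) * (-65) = 3688357 / 605625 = 6.09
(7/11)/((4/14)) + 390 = 8629/22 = 392.23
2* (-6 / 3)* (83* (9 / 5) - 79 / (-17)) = -52376 / 85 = -616.19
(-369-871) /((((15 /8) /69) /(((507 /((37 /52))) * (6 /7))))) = -27869699.95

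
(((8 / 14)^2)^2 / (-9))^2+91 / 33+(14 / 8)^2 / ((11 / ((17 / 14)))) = 508841699335 / 164366006112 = 3.10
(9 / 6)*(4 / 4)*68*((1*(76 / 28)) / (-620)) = -969 / 2170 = -0.45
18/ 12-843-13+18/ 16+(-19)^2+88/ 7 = -26869/ 56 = -479.80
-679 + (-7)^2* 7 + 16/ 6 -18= -1054/ 3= -351.33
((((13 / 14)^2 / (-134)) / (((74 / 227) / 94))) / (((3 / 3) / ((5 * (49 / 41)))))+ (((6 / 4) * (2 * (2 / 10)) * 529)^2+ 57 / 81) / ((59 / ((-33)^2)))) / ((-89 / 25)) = -6690426477757951 / 12808953336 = -522324.21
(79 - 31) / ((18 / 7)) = 56 / 3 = 18.67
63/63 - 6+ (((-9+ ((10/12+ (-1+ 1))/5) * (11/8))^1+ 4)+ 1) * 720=-2720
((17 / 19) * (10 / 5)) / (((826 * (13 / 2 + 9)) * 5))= 34 / 1216285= 0.00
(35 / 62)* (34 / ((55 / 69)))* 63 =517293 / 341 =1516.99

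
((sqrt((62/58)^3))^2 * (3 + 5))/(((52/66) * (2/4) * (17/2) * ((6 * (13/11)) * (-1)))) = -28837688/70069597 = -0.41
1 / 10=0.10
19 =19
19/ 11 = 1.73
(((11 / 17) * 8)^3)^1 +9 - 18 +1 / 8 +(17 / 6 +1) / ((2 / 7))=16890845 / 117912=143.25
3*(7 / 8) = 21 / 8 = 2.62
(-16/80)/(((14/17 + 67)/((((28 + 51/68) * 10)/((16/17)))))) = -33235/36896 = -0.90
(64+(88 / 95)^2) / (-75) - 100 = -68272844 / 676875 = -100.86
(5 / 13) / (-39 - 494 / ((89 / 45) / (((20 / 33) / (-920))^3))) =-86477439180 / 8768812316797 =-0.01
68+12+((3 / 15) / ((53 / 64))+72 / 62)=668724 / 8215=81.40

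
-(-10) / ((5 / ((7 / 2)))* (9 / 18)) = 14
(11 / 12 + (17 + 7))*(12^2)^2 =516672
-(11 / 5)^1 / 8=-11 / 40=-0.28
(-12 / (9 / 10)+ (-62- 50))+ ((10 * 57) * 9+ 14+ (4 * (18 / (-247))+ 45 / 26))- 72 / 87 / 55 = 5020.09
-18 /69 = -6 /23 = -0.26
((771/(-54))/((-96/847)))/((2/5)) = 1088395/3456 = 314.93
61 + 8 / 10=309 / 5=61.80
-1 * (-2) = 2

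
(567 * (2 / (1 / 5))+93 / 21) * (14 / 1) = 79442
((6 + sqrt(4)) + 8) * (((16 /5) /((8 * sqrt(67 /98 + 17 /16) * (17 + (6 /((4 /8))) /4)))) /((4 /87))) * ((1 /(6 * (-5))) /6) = -0.03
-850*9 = -7650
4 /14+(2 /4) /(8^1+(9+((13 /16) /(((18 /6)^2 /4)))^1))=1376 /4375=0.31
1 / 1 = 1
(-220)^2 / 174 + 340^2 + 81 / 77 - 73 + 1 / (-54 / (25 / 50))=27928287287 / 241164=115806.20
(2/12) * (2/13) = 1/39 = 0.03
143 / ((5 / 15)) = 429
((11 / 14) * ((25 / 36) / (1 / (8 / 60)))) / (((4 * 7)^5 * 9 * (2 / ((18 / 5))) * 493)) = 11 / 6414441836544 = 0.00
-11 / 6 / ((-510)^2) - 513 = -800587811 / 1560600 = -513.00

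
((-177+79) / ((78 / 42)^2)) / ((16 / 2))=-2401 / 676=-3.55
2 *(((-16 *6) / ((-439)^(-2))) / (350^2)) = -9250608 / 30625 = -302.06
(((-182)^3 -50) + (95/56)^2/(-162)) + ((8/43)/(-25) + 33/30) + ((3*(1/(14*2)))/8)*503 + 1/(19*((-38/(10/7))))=-1188567738744733351/197154518400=-6028610.19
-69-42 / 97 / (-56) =-26769 / 388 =-68.99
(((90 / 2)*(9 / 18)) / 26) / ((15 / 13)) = 3 / 4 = 0.75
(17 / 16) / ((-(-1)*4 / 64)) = 17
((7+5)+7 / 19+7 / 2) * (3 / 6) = 603 / 76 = 7.93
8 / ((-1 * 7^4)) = -8 / 2401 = -0.00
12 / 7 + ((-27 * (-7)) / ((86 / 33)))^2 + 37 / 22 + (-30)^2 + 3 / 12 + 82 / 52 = 22820396853 / 3701698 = 6164.85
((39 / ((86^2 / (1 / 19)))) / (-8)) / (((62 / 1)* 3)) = -13 / 69699904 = -0.00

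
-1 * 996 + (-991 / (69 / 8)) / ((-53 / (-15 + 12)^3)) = -1285476 / 1219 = -1054.53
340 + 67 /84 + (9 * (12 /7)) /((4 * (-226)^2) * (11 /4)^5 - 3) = 58870281275873 /172742642268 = 340.80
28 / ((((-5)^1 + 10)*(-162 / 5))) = -14 / 81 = -0.17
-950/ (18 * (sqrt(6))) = -475 * sqrt(6)/ 54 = -21.55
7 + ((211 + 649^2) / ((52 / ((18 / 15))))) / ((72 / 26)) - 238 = 98423 / 30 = 3280.77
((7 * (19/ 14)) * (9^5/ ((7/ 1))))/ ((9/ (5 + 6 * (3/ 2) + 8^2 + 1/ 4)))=39018267/ 56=696754.77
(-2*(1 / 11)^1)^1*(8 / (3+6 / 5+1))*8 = -320 / 143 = -2.24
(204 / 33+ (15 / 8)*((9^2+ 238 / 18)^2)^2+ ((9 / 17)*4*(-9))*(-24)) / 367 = 60437486624524 / 150091623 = 402670.62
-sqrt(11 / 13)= -sqrt(143) / 13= -0.92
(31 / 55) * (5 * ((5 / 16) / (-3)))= -0.29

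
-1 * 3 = -3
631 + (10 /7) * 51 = 4927 /7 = 703.86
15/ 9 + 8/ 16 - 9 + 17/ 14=-118/ 21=-5.62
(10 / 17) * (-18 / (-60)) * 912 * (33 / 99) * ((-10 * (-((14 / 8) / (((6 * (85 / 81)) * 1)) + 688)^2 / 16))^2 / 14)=2735054031200707372171017 / 8142027980800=335918033891.60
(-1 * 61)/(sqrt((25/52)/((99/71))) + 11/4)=-3454308/148627 + 7320 * sqrt(10153)/148627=-18.28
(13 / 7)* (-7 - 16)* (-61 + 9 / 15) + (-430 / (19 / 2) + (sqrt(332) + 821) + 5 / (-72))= 3373.83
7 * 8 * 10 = 560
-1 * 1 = -1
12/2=6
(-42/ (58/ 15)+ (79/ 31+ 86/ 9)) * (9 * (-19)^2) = 3627328/ 899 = 4034.85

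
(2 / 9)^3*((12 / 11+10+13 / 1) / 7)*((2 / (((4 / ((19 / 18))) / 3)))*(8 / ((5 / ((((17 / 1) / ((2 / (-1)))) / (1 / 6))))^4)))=1345690352 / 259875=5178.22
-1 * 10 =-10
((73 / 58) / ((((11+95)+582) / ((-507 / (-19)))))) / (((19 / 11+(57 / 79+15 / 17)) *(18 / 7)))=1275781507 / 223863594816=0.01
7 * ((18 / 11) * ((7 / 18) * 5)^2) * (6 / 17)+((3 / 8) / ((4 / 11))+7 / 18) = 16.71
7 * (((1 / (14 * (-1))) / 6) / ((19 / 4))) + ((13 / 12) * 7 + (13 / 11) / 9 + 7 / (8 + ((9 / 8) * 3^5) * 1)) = 130783507 / 16936524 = 7.72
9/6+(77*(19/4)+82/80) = 14731/40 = 368.28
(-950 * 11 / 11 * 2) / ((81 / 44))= -83600 / 81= -1032.10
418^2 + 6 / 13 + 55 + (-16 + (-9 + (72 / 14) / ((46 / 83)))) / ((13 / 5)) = 365800758 / 2093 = 174773.42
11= 11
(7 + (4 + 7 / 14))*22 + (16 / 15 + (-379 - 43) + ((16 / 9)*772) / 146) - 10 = -553631 / 3285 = -168.53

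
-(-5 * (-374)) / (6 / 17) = -15895 / 3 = -5298.33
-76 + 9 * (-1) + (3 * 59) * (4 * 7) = 4871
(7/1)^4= 2401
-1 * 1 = -1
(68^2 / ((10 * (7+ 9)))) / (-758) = -289 / 7580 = -0.04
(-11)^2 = 121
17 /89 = 0.19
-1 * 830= -830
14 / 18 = 7 / 9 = 0.78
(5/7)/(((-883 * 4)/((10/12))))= -25/148344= -0.00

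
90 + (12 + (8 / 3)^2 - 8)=910 / 9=101.11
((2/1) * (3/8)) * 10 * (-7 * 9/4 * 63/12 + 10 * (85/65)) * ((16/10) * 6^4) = -14073588/13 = -1082583.69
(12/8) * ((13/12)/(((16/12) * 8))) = 39/256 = 0.15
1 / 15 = 0.07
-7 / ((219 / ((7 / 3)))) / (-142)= 49 / 93294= 0.00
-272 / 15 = -18.13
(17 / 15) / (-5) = -17 / 75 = -0.23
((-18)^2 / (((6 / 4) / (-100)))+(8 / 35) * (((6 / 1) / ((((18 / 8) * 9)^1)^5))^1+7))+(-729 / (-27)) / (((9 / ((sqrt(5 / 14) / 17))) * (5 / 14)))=-878604582393464 / 40679151345+3 * sqrt(70) / 85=-21598.10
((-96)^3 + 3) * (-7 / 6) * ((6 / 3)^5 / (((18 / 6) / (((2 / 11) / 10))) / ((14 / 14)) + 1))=16515016 / 83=198976.10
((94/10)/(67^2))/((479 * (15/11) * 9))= 517/1451405925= 0.00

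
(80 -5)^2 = 5625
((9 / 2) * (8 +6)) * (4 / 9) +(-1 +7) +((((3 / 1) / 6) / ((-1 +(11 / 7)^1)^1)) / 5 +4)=38.18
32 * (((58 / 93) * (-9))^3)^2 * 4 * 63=223792747835940864 / 887503681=252159796.77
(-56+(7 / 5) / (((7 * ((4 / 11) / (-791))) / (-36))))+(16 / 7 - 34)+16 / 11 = 5996583 / 385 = 15575.54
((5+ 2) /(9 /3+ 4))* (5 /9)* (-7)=-35 /9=-3.89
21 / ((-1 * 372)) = -7 / 124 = -0.06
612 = 612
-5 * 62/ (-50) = 31/ 5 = 6.20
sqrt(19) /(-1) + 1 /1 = 1 -sqrt(19) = -3.36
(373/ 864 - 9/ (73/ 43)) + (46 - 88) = -2956163/ 63072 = -46.87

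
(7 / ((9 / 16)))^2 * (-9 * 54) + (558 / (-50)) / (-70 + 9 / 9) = -43276707 / 575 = -75263.84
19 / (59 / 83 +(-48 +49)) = 1577 / 142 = 11.11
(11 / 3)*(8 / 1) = 88 / 3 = 29.33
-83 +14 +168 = 99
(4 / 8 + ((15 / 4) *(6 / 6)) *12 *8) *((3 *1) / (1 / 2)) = 2163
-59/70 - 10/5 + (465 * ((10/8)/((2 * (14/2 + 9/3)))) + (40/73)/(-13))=13911767/531440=26.18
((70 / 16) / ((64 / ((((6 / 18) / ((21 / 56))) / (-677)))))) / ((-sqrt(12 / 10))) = 35 *sqrt(30) / 2339712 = 0.00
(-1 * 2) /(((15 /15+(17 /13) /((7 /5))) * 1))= -91 /88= -1.03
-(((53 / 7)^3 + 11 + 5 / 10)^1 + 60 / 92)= -7040079 / 15778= -446.20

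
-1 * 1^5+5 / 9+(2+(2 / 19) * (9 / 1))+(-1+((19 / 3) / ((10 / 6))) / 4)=8389 / 3420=2.45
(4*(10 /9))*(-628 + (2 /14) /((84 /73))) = -3691910 /1323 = -2790.56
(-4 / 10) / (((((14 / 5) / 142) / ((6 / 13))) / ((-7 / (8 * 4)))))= 213 / 104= 2.05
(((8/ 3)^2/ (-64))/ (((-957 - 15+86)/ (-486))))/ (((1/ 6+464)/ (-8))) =1296/ 1233755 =0.00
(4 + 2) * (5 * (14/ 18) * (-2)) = -140/ 3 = -46.67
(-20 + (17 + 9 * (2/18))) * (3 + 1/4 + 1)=-17/2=-8.50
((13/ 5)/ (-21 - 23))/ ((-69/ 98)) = 637/ 7590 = 0.08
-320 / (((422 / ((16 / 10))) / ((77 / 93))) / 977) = -19258624 / 19623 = -981.43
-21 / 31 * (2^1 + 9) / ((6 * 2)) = -0.62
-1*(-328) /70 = 164 /35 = 4.69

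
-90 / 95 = -18 / 19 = -0.95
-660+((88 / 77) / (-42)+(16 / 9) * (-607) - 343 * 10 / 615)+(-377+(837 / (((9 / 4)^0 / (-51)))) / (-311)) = -11158988182 / 5623191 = -1984.46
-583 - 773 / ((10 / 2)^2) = -15348 / 25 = -613.92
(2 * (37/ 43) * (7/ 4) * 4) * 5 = 2590/ 43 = 60.23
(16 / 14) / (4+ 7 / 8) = 0.23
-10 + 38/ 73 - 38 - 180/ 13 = -61.33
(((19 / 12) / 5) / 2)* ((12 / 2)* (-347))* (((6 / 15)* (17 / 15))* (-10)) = 112081 / 75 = 1494.41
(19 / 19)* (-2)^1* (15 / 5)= -6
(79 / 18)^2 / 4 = 6241 / 1296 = 4.82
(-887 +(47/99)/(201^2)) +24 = -3451740190/3999699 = -863.00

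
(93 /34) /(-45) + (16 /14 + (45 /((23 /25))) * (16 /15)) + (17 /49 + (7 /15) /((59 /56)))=610924161 /11303810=54.05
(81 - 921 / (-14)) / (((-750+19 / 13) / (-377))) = 10071555 / 136234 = 73.93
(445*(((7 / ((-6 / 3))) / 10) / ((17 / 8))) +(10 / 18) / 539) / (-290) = 6044261 / 23915430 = 0.25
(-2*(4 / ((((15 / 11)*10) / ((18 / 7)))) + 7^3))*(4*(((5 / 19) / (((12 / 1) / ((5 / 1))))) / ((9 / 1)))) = -120314 / 3591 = -33.50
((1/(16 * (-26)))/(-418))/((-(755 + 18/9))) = -1/131633216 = -0.00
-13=-13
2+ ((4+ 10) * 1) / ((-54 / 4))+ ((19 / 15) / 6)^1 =317 / 270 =1.17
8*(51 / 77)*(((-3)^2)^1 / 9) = 408 / 77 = 5.30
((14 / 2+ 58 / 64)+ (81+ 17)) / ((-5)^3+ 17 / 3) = -10167 / 11456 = -0.89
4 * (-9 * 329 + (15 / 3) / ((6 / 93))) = -11534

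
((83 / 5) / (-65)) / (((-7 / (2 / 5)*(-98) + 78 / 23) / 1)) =-1909 / 12844975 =-0.00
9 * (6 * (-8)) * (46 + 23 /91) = -1818288 /91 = -19981.19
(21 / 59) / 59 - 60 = -59.99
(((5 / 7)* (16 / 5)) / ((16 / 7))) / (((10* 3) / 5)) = 1 / 6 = 0.17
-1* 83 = -83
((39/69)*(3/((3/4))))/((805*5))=52/92575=0.00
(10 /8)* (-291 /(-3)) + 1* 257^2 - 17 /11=2911423 /44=66168.70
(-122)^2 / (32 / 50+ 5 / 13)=4837300 / 333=14526.43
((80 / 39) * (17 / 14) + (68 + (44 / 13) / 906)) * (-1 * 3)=-2905998 / 13741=-211.48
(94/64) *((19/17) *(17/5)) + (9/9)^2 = 1053/160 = 6.58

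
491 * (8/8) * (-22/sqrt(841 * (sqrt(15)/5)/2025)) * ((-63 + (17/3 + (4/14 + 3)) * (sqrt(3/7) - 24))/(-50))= 5401 * 3^(3/4) * 5^(1/4) * (-40845 + 188 * sqrt(21))/7105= -103603.42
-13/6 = -2.17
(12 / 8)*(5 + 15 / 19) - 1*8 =13 / 19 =0.68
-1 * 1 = -1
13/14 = 0.93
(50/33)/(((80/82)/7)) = 1435/132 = 10.87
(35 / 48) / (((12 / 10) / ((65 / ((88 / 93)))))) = 41.74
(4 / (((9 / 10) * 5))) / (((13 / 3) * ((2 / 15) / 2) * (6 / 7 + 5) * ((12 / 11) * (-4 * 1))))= -385 / 3198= -0.12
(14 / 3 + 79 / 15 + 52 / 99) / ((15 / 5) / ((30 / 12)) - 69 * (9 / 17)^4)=-432388217 / 174479481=-2.48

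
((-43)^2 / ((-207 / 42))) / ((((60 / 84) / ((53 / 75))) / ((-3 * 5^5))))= 240092650 / 69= 3479603.62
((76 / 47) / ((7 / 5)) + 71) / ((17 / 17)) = 23739 / 329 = 72.16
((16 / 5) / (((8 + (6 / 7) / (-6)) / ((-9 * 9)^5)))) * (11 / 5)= -390519852912 / 125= -3124158823.30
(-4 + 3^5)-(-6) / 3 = 241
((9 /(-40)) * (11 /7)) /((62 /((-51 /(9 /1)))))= 0.03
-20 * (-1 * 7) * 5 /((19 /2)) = 1400 /19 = 73.68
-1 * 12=-12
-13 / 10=-1.30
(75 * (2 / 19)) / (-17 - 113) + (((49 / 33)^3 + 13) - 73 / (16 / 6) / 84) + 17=65390225585 / 1988322336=32.89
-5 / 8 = -0.62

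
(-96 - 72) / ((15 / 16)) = -896 / 5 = -179.20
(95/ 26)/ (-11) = -95/ 286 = -0.33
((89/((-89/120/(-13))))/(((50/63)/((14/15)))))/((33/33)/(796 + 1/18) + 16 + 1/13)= 8543408328/74874875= 114.10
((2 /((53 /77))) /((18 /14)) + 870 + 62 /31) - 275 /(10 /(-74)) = 1387717 /477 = 2909.26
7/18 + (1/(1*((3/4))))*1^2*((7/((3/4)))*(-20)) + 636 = 775/2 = 387.50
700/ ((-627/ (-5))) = 3500/ 627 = 5.58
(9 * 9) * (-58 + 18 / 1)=-3240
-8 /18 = -4 /9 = -0.44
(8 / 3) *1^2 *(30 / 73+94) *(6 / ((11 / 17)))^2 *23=4397867904 / 8833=497890.63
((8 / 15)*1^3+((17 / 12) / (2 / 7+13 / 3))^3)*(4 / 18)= 492565961 / 3942747360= 0.12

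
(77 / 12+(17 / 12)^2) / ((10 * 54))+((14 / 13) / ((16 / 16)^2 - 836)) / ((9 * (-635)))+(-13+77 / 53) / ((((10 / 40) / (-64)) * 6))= 2799262900928441 / 5681534788800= 492.69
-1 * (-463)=463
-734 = -734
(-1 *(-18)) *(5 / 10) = 9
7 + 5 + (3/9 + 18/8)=175/12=14.58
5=5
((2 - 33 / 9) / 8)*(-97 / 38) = 485 / 912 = 0.53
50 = 50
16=16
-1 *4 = -4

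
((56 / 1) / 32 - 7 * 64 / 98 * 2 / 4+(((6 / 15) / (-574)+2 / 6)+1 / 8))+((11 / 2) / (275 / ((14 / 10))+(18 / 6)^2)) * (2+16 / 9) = 1713487 / 74287080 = 0.02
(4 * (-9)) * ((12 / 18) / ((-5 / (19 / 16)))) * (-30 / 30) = -57 / 10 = -5.70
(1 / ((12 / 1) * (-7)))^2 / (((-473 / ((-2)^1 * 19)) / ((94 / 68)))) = 893 / 56737296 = 0.00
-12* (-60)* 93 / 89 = 66960 / 89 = 752.36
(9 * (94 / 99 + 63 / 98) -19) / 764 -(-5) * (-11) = -6471799 / 117656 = -55.01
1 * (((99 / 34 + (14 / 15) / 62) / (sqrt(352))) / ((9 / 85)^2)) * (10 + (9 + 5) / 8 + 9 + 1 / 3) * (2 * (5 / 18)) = 452318575 * sqrt(22) / 13017024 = 162.98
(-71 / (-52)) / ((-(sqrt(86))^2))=-71 / 4472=-0.02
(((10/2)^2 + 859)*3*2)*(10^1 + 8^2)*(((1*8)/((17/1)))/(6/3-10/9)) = 207792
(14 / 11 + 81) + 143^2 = 20531.27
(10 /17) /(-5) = -2 /17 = -0.12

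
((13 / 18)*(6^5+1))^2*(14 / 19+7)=500849197849 / 2052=244078556.46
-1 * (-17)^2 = -289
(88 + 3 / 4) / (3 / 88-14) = -7810 / 1229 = -6.35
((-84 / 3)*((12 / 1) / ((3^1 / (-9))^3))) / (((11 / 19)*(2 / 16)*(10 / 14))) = 9652608 / 55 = 175501.96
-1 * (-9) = 9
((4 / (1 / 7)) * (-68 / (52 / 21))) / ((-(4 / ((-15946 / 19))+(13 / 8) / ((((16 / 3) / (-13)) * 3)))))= -3400452608 / 5859971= -580.28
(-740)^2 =547600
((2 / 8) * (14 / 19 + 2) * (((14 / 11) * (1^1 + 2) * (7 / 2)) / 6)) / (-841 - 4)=-49 / 27170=-0.00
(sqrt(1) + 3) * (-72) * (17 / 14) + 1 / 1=-2441 / 7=-348.71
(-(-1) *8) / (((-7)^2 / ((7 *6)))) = 48 / 7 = 6.86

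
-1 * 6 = -6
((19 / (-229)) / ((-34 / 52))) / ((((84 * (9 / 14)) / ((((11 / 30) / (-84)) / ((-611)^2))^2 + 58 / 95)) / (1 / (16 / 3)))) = 10266535465720412539 / 38165369030498250777600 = 0.00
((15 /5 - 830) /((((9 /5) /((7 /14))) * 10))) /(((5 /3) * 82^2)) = -827 /403440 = -0.00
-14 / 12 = -7 / 6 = -1.17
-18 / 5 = -3.60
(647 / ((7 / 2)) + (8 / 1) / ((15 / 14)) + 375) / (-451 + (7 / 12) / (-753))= -179421828 / 142633505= -1.26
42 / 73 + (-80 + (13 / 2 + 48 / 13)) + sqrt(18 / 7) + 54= -28911 / 1898 + 3 * sqrt(14) / 7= -13.63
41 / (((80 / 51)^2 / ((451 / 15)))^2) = 6268666065849 / 1024000000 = 6121.74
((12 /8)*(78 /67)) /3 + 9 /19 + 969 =970.06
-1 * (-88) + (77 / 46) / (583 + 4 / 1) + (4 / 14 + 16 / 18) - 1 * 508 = -712469921 / 1701126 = -418.82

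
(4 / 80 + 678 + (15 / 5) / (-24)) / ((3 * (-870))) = -3013 / 11600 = -0.26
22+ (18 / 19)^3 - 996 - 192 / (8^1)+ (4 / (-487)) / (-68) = -56623799691 / 56785661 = -997.15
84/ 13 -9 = -33/ 13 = -2.54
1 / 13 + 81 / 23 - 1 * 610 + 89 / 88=-15929021 / 26312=-605.39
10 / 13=0.77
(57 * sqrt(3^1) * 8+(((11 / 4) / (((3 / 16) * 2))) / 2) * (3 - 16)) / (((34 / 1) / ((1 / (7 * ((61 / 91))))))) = -1859 / 6222+2964 * sqrt(3) / 1037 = 4.65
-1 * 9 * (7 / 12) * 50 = -525 / 2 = -262.50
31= 31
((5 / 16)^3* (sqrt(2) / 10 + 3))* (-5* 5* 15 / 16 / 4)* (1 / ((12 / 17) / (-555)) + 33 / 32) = 235565625* sqrt(2) / 16777216 + 3533484375 / 8388608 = 441.08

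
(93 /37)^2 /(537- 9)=2883 /240944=0.01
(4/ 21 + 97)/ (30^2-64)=2041/ 17556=0.12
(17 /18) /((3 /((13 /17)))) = 13 /54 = 0.24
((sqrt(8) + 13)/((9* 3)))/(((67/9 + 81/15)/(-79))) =-3.61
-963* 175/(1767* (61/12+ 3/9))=-134820/7657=-17.61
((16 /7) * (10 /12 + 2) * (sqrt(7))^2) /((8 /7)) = 119 /3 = 39.67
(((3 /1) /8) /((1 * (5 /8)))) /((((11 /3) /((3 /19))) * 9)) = 3 /1045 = 0.00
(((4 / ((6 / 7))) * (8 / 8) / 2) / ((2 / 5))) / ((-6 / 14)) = -245 / 18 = -13.61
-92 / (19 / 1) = -92 / 19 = -4.84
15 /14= 1.07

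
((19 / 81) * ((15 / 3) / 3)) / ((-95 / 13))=-13 / 243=-0.05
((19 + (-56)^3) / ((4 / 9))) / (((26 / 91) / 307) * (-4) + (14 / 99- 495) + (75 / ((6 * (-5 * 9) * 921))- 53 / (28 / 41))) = 1008677808369 / 1461522149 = 690.16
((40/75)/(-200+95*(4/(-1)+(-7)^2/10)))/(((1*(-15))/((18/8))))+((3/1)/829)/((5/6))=23926/4746025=0.01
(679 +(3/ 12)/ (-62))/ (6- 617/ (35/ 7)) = -841955/ 145576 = -5.78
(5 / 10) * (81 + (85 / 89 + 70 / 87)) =320404 / 7743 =41.38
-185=-185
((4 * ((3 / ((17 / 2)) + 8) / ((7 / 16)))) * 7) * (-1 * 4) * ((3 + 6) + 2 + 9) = -727040 / 17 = -42767.06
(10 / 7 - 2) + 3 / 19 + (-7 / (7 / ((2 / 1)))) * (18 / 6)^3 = -7237 / 133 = -54.41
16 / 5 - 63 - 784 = -4219 / 5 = -843.80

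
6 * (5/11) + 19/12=569/132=4.31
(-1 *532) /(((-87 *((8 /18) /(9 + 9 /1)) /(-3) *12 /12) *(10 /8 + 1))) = -9576 /29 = -330.21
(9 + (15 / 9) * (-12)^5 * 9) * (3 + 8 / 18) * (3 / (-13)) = 38568867 / 13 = 2966835.92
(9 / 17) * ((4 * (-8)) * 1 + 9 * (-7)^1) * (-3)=2565 / 17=150.88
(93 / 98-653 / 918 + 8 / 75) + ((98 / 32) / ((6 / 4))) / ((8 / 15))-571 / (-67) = 30607682813 / 2411035200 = 12.69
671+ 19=690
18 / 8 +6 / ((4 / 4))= 33 / 4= 8.25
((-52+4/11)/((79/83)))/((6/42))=-330008/869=-379.76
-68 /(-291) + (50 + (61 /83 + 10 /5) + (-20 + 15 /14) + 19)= 53.04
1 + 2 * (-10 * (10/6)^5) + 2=-61771/243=-254.20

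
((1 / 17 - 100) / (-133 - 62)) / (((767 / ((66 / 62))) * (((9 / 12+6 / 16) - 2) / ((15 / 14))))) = -224268 / 257481133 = -0.00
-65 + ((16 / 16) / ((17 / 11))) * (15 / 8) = -8675 / 136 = -63.79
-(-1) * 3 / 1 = 3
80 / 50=8 / 5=1.60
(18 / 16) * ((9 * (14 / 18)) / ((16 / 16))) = 63 / 8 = 7.88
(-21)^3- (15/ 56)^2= -29042721/ 3136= -9261.07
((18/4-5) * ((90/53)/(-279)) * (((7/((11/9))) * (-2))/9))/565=-14/2042249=-0.00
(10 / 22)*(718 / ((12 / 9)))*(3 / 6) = 5385 / 44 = 122.39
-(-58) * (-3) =-174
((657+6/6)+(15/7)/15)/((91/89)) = 410023/637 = 643.68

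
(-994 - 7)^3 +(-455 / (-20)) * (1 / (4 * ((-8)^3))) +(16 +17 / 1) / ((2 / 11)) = -8216599097435 / 8192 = -1003002819.51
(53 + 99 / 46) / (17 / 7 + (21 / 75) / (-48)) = 10655400 / 468073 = 22.76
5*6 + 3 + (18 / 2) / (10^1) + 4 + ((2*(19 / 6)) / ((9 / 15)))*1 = 4361 / 90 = 48.46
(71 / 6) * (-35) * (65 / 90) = -32305 / 108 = -299.12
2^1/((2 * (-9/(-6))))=2/3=0.67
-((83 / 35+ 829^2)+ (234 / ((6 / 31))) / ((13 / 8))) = -24079558 / 35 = -687987.37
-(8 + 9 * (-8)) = 64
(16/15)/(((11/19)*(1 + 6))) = 304/1155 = 0.26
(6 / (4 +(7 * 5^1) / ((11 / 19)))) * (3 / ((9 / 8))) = 176 / 709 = 0.25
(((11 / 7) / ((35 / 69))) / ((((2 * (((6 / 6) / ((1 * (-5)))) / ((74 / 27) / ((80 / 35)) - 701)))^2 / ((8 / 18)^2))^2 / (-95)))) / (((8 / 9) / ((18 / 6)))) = -1568437419866900722238254375 / 4319824545792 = -363078963796049.77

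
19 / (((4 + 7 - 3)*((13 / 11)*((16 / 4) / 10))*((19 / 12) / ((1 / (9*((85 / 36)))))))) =33 / 221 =0.15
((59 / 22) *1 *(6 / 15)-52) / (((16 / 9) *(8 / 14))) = -176463 / 3520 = -50.13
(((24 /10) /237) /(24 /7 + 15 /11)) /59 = 308 /8599545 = 0.00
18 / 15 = 6 / 5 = 1.20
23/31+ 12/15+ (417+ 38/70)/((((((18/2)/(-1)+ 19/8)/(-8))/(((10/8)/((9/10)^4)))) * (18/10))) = 1817371815781/3395612745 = 535.21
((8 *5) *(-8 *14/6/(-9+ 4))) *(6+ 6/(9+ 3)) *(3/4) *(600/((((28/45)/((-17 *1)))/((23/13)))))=-21114000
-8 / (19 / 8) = -64 / 19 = -3.37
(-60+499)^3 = 84604519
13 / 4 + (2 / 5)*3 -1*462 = -9151 / 20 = -457.55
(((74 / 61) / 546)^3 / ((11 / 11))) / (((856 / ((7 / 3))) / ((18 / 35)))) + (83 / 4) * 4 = 273431192896856233 / 3294351721648260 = 83.00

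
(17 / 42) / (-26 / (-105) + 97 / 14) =85 / 1507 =0.06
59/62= 0.95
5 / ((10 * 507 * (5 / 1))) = 1 / 5070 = 0.00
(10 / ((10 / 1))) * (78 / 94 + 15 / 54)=937 / 846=1.11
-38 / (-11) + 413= 4581 / 11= 416.45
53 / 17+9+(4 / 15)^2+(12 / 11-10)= 137992 / 42075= 3.28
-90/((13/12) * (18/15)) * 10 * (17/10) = -15300/13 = -1176.92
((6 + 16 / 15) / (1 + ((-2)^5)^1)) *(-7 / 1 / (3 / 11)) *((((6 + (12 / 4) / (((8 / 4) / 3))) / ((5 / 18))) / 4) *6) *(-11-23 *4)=-26481609 / 775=-34169.82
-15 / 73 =-0.21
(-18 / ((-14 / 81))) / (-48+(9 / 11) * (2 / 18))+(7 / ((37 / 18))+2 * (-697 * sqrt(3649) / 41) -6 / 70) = -2052.69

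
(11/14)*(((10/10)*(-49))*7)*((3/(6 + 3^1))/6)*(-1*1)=539/36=14.97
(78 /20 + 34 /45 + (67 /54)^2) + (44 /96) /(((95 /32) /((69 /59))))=20840615 /3268836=6.38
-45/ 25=-9/ 5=-1.80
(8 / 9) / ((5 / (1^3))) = 8 / 45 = 0.18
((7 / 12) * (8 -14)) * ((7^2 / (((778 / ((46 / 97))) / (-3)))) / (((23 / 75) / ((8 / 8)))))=77175 / 75466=1.02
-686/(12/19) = -6517/6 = -1086.17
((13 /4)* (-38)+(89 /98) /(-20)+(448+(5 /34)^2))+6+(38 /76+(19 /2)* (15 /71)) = 332.98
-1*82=-82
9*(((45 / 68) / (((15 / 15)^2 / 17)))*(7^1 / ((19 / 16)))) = 11340 / 19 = 596.84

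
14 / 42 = 1 / 3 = 0.33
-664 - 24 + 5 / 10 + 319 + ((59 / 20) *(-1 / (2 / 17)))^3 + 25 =-1031011027 / 64000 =-16109.55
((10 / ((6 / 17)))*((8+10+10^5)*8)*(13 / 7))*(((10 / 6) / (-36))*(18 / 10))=-221039780 / 63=-3508567.94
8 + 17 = 25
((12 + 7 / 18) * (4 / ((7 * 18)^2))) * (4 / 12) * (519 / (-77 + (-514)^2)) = 38579 / 18869189598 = 0.00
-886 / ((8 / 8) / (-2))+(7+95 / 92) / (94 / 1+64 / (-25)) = 1772.09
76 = 76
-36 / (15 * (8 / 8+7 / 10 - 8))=8 / 21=0.38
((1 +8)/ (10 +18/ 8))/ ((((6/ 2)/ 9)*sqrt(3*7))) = 36*sqrt(21)/ 343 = 0.48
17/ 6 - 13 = -10.17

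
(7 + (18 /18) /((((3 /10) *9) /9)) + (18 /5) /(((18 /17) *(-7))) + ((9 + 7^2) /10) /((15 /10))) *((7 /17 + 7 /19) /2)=1728 /323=5.35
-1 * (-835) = 835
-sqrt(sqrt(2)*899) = -2^(1/4)*sqrt(899) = -35.66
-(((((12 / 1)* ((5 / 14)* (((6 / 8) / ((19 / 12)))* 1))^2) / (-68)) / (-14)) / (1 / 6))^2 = -332150625 / 70895793761296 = -0.00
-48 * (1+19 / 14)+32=-568 / 7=-81.14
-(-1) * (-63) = -63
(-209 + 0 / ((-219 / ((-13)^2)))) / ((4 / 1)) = -209 / 4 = -52.25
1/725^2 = 1/525625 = 0.00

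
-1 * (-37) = 37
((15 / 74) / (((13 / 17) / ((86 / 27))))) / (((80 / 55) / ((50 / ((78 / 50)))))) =25128125 / 1350648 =18.60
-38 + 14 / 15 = -556 / 15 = -37.07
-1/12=-0.08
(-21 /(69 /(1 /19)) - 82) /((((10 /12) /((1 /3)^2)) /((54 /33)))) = -430092 /24035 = -17.89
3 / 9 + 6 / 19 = 37 / 57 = 0.65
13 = 13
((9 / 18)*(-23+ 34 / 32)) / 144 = -39 / 512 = -0.08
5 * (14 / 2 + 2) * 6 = 270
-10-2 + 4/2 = -10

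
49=49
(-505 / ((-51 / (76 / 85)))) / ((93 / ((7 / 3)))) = 53732 / 241893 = 0.22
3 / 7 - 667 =-4666 / 7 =-666.57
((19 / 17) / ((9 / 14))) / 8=133 / 612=0.22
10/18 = 5/9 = 0.56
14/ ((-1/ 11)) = -154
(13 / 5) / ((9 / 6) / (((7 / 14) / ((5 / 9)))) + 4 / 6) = 1.11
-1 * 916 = -916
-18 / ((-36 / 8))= 4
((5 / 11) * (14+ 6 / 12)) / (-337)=-145 / 7414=-0.02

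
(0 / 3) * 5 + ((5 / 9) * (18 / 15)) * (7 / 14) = 1 / 3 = 0.33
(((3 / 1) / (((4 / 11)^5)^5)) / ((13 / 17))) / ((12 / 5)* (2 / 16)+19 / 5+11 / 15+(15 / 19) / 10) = 314964901774299979975600539657 / 4098275660907151360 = 76853029867.83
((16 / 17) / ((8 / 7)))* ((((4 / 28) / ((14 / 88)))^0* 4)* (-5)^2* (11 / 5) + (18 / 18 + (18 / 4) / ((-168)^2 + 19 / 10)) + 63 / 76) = 33310255307 / 182339314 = 182.68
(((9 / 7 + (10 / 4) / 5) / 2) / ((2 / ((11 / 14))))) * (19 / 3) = 5225 / 2352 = 2.22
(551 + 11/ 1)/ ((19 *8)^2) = 281/ 11552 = 0.02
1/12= 0.08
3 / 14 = 0.21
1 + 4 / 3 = 7 / 3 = 2.33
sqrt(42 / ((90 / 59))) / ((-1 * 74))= -sqrt(6195) / 1110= -0.07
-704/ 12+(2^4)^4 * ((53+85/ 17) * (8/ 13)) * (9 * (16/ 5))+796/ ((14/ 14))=13136703908/ 195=67367712.35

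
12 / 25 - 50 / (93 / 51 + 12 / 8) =-41144 / 2825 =-14.56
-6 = -6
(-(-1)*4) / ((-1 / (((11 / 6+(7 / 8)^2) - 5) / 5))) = 461 / 240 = 1.92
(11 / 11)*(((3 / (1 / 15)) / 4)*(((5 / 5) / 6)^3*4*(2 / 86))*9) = 15 / 344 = 0.04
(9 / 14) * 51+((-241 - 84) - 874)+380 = -11007 / 14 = -786.21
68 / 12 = 17 / 3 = 5.67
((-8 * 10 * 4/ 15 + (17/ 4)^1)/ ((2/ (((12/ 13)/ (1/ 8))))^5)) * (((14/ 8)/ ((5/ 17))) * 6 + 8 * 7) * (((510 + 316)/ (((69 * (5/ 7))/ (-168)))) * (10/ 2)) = 129245149101293568/ 8539739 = 15134554943.81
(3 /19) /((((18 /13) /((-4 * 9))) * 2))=-39 /19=-2.05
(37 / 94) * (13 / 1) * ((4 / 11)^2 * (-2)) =-7696 / 5687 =-1.35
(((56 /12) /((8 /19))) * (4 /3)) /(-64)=-133 /576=-0.23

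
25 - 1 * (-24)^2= -551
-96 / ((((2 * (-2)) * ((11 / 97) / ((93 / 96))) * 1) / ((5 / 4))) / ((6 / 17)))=135315 / 1496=90.45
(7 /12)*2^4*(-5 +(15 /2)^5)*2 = 5314505 /12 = 442875.42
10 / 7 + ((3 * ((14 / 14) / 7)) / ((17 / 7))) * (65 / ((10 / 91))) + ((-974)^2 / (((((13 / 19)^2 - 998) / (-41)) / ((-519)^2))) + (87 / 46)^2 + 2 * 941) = 952371510181691480521 / 90676886636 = 10502913647.72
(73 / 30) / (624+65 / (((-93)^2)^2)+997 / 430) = 78271175313 / 20146312345667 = 0.00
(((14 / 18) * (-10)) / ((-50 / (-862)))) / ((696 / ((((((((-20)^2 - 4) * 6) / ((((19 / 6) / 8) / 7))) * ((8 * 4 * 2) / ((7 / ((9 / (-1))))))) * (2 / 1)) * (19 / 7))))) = 524316672 / 145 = 3615977.05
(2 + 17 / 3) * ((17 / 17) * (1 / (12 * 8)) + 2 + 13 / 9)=22885 / 864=26.49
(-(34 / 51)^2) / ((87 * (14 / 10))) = -20 / 5481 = -0.00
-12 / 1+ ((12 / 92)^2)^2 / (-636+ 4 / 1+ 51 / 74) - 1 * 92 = -1359626533682 / 13073331997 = -104.00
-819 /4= -204.75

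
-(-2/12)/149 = 1/894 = 0.00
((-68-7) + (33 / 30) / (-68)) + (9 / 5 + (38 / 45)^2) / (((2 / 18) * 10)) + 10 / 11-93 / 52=-1611033239 / 21879000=-73.63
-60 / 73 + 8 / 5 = 284 / 365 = 0.78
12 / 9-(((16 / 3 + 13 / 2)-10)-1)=1 / 2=0.50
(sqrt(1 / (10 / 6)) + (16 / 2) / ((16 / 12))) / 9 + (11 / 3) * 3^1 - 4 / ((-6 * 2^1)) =sqrt(15) / 45 + 12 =12.09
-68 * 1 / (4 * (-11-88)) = 17 / 99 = 0.17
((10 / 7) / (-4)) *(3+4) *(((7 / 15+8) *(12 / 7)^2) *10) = -30480 / 49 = -622.04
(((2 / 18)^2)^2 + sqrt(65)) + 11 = sqrt(65) + 72172 / 6561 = 19.06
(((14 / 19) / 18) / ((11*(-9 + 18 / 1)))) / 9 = 7 / 152361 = 0.00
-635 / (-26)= 635 / 26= 24.42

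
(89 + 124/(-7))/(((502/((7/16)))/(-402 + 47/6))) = -1180135/48192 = -24.49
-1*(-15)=15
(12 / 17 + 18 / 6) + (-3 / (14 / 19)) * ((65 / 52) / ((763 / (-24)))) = 351018 / 90797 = 3.87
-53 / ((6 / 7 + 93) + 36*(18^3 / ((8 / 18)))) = -371 / 3307401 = -0.00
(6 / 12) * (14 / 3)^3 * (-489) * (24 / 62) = -894544 / 93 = -9618.75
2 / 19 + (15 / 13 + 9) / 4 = 653 / 247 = 2.64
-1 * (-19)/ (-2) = -19/ 2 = -9.50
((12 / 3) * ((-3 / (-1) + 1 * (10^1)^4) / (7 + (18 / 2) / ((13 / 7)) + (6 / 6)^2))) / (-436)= -7.14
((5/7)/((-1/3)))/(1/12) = -180/7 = -25.71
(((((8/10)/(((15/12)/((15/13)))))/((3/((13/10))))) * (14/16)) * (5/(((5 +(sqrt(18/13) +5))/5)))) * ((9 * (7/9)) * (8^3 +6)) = 1649830/641-38073 * sqrt(26)/641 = 2270.98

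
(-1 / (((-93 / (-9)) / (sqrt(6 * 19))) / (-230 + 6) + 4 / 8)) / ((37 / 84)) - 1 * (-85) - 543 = -220243359310 / 476159771 - 1749888 * sqrt(114) / 476159771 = -462.58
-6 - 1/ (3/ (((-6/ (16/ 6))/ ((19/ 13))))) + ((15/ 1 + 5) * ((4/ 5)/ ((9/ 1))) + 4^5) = 697879/ 684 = 1020.29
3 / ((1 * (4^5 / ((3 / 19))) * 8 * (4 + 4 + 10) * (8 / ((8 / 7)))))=1 / 2179072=0.00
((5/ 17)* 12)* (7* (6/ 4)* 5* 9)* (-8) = -226800/ 17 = -13341.18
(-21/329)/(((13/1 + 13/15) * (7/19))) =-855/68432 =-0.01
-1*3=-3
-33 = -33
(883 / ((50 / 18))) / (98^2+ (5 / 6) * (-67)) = 47682 / 1432225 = 0.03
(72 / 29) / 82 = 36 / 1189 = 0.03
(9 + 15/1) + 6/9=74/3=24.67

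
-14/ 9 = -1.56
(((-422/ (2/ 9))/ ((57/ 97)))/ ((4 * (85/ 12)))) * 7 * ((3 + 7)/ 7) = -368406/ 323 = -1140.58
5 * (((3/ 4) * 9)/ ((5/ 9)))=60.75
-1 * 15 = -15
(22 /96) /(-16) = -11 /768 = -0.01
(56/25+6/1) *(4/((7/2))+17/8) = 26.93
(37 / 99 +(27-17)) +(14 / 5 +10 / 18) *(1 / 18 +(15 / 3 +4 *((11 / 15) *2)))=2094913 / 44550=47.02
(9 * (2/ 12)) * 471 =1413/ 2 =706.50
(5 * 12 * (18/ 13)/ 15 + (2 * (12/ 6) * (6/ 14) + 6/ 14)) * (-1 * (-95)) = 66405/ 91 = 729.73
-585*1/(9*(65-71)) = 65/6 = 10.83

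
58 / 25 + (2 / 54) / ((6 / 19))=9871 / 4050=2.44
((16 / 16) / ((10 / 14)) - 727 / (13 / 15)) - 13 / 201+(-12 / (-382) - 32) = -2169711979 / 2495415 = -869.48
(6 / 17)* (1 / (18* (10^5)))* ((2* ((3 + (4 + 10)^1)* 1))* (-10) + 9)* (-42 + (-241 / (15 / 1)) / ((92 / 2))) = 9672151 / 3519000000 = 0.00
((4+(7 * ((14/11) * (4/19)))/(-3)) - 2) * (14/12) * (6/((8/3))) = 3017/836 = 3.61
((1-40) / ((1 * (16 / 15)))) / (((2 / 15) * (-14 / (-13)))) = -114075 / 448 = -254.63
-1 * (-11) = 11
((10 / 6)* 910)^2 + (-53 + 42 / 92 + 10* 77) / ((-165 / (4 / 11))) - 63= 288067199677 / 125235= 2300213.20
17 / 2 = 8.50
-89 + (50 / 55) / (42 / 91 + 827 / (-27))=-10370141 / 116479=-89.03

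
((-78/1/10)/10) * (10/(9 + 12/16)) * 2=-8/5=-1.60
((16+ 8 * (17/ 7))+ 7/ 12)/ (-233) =-3025/ 19572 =-0.15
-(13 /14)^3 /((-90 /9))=2197 /27440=0.08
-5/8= -0.62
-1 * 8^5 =-32768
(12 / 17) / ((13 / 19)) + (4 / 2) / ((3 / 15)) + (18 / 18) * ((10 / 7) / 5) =17508 / 1547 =11.32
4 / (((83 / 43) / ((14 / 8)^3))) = 14749 / 1328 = 11.11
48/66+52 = 580/11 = 52.73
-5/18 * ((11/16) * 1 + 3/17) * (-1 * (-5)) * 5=-29375/4896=-6.00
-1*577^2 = -332929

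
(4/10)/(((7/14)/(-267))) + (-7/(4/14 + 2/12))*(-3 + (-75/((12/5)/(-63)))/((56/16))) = -842757/95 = -8871.13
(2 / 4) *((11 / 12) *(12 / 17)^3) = 792 / 4913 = 0.16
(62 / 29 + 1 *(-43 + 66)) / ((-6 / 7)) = -1701 / 58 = -29.33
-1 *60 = -60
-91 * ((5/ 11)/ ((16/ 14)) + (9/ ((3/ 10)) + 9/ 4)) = -261443/ 88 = -2970.94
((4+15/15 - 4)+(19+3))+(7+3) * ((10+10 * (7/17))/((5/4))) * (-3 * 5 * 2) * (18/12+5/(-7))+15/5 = -313706/119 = -2636.18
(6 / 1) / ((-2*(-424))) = 3 / 424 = 0.01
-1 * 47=-47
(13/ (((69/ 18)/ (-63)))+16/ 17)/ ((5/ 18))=-299412/ 391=-765.76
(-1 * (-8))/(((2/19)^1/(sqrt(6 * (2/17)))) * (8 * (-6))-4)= 722/455-152 * sqrt(51)/455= -0.80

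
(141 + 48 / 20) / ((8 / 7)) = 5019 / 40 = 125.48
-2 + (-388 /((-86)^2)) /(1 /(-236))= 19194 /1849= 10.38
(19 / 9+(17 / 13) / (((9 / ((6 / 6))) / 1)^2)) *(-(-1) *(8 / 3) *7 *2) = 250880 / 3159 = 79.42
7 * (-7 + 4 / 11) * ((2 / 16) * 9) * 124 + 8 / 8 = -142547 / 22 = -6479.41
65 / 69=0.94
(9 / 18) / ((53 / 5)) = 5 / 106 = 0.05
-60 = -60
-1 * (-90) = 90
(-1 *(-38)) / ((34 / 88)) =1672 / 17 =98.35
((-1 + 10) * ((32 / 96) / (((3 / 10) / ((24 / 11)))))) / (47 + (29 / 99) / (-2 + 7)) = 5400 / 11647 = 0.46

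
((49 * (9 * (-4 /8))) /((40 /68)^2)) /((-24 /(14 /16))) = 297381 /12800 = 23.23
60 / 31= 1.94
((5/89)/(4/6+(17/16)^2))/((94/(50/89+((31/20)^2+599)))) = 514318296/2566918865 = 0.20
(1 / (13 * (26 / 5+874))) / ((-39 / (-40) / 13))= 50 / 42861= 0.00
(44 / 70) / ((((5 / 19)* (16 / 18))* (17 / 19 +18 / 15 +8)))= 35739 / 134260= 0.27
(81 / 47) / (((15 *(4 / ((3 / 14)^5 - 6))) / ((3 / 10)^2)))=-784088343 / 50555456000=-0.02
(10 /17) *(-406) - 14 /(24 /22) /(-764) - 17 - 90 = -26948027 /77928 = -345.81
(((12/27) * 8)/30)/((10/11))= 88/675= 0.13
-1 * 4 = -4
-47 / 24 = -1.96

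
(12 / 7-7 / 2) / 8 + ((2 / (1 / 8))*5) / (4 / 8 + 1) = 17845 / 336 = 53.11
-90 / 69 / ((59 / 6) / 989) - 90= -13050 / 59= -221.19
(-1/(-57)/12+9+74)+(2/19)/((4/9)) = 56935/684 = 83.24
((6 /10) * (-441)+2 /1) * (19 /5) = -24947 /25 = -997.88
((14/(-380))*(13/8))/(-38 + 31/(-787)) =71617/45504240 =0.00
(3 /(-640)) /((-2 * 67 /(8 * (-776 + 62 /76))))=-88371 /407360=-0.22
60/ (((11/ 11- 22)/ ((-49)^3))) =336140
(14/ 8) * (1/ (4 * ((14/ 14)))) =7/ 16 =0.44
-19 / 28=-0.68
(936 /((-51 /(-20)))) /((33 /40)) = 83200 /187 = 444.92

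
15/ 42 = 5/ 14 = 0.36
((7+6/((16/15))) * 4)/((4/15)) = 1515/8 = 189.38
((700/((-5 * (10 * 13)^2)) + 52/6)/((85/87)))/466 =636521/33470450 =0.02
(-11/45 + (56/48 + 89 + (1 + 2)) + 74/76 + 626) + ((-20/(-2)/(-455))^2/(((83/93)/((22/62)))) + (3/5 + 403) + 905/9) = 719327621032/587661165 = 1224.05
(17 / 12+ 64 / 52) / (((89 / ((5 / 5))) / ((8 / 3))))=826 / 10413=0.08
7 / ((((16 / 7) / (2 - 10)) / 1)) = -49 / 2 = -24.50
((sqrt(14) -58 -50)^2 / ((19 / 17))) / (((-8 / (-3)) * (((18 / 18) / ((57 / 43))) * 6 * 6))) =134.29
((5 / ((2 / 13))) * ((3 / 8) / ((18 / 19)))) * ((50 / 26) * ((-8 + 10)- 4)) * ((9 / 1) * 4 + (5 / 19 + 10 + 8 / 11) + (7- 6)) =-626875 / 264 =-2374.53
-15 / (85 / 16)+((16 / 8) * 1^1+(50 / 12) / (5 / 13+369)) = -397843 / 489804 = -0.81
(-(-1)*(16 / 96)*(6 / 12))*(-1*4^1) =-1 / 3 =-0.33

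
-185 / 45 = -37 / 9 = -4.11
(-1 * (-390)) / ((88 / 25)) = 110.80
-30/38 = -15/19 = -0.79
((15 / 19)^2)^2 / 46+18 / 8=27077697 / 11989532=2.26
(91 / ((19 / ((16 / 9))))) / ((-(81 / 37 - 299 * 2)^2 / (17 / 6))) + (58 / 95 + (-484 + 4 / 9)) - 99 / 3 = -128629642123339 / 249308778825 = -515.95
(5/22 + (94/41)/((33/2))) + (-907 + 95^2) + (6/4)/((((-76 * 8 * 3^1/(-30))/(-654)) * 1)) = 3332544983/411312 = 8102.23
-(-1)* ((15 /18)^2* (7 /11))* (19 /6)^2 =63175 /14256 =4.43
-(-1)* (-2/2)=-1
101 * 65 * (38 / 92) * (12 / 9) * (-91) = -22701770 / 69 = -329011.16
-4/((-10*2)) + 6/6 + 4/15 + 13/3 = 29/5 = 5.80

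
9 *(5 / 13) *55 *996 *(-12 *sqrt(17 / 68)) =-14790600 / 13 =-1137738.46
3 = 3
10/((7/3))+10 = 100/7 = 14.29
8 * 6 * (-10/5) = -96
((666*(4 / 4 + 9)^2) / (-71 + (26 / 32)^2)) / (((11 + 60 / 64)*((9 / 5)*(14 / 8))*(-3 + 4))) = -606208000 / 24075359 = -25.18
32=32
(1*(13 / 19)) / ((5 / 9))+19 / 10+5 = 309 / 38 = 8.13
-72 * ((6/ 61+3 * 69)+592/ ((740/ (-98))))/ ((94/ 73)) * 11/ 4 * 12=-3404177172/ 14335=-237473.12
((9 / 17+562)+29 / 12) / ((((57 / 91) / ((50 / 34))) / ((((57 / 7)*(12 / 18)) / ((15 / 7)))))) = 52438295 / 15606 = 3360.14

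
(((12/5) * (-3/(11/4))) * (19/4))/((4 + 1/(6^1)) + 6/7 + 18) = -28728/53185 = -0.54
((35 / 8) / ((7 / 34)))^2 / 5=1445 / 16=90.31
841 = 841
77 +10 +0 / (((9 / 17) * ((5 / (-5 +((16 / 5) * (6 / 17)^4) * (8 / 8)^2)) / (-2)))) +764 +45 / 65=11072 / 13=851.69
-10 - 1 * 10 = -20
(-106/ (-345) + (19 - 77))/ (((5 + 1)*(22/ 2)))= -9952/ 11385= -0.87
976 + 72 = 1048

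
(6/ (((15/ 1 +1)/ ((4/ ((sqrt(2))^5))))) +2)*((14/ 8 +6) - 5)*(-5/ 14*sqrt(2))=-55*sqrt(2)/ 28 - 165/ 448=-3.15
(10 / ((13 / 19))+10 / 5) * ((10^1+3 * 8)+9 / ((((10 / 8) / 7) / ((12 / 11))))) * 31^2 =1015876944 / 715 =1420806.91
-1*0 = 0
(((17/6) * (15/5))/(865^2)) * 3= 51/1496450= 0.00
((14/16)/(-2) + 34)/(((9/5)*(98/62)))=27745/2352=11.80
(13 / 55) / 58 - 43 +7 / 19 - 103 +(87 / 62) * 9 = -124946079 / 939455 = -133.00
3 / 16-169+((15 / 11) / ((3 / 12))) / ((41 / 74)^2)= -44687231 / 295856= -151.04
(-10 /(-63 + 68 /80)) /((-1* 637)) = -200 /791791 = -0.00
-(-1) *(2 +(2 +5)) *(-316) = -2844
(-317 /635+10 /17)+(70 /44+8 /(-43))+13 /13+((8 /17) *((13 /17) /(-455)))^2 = 30655133477823 /12292115477950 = 2.49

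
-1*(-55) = 55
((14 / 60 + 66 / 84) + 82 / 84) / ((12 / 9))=419 / 280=1.50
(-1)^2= 1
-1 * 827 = -827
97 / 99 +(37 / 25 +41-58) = -35987 / 2475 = -14.54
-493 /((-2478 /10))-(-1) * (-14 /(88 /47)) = -299171 /54516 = -5.49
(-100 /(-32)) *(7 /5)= 35 /8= 4.38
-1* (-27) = 27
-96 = -96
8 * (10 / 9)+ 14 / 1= 206 / 9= 22.89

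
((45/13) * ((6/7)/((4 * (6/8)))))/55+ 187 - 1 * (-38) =225243/1001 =225.02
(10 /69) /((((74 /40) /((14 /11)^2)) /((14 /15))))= 109760 /926739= 0.12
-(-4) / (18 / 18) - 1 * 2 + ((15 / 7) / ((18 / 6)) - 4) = -9 / 7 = -1.29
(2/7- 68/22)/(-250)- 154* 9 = -13340142/9625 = -1385.99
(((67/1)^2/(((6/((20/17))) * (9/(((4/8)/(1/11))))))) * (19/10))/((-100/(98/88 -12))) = 40854389/367200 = 111.26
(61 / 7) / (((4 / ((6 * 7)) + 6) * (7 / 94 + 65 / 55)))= 31537 / 27712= 1.14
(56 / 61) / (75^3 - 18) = 56 / 25733277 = 0.00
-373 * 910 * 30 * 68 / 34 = -20365800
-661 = -661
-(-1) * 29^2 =841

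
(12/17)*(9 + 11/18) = 346/51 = 6.78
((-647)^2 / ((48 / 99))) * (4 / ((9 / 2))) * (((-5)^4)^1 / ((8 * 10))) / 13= 575587375 / 1248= 461207.83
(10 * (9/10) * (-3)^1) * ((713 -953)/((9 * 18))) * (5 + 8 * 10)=3400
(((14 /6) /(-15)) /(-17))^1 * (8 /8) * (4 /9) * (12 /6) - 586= -585.99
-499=-499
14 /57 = 0.25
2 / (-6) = -1 / 3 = -0.33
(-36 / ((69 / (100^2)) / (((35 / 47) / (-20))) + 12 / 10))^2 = 4900000000 / 3892729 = 1258.76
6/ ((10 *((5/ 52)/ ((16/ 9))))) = 832/ 75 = 11.09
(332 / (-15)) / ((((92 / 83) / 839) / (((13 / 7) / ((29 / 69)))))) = -75138323 / 1015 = -74027.90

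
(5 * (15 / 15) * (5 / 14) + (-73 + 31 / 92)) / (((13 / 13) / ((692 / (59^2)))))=-7896585 / 560441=-14.09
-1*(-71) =71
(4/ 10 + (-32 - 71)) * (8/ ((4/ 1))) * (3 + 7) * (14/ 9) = -3192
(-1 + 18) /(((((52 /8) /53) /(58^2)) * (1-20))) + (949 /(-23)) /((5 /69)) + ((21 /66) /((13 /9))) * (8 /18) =-25111.52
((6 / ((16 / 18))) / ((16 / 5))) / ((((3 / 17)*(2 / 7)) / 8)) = 5355 / 16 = 334.69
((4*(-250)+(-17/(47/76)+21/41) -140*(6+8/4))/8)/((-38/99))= 409585275/585808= 699.18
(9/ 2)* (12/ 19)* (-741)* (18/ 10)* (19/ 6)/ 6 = -20007/ 10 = -2000.70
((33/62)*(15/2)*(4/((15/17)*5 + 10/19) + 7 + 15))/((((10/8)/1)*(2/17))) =2783223/4495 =619.18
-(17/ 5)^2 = -289/ 25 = -11.56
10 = 10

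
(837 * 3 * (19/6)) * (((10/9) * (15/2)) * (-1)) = -132525/2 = -66262.50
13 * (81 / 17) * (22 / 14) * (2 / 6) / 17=1.91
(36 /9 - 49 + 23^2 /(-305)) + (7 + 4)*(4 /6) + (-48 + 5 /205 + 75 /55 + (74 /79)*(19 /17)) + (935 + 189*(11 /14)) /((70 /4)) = -89428894679 /3879463665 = -23.05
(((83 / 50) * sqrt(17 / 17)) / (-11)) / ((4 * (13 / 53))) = -4399 / 28600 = -0.15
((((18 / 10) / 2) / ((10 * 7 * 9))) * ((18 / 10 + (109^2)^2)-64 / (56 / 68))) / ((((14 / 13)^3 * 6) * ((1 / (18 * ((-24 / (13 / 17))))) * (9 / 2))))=-7097075622897 / 2100875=-3378152.26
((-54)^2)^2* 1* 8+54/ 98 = 68024448.55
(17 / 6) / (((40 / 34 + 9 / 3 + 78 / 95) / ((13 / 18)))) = 356915 / 871668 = 0.41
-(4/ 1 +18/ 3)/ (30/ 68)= -68/ 3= -22.67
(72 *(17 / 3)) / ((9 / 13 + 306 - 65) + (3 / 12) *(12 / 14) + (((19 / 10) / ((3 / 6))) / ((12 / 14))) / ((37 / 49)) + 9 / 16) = 329696640 / 200678801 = 1.64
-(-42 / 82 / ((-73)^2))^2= -441 / 47737443121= -0.00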